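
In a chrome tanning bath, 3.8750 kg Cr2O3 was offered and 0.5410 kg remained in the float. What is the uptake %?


Formula: Uptake = (offered - residual) / offered * 100
Substituting: Uptake = (3.8750 - 0.5410) / 3.8750 * 100
Result: 86.0387 %


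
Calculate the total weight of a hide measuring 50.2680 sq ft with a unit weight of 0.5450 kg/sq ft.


Formula: Weight = area * weight_per_sqft
Substituting: Weight = 50.2680 * 0.5450
Result: 27.3961 kg


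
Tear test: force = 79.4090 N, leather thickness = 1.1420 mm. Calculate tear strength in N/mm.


Formula: Tear strength = force / thickness
Substituting: Tear strength = 79.4090 / 1.1420
Result: 69.5350 N/mm


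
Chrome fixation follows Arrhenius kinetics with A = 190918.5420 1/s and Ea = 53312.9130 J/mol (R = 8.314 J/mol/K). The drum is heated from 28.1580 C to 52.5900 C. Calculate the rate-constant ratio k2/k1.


T1 = 28.1580 + 273.15 = 301.3080 K; T2 = 52.5900 + 273.15 = 325.7400 K
k1 = A * exp(-Ea/(R*T1)) = 190918.5420 * exp(-53312.9130/(8.314*301.3080)) = 1.0920e-04 1/s
k2 = A * exp(-Ea/(R*T2)) = 190918.5420 * exp(-53312.9130/(8.314*325.7400)) = 5.3883e-04 1/s
k2/k1 = 5.3883e-04 / 1.0920e-04 = 4.9345


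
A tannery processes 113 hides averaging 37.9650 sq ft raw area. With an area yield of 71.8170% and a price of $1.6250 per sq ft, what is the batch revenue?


Raw_total = N * avg_area = 113 * 37.9650 = 4290.0450 sq ft
Finished = Raw_total * yield / 100 = 4290.0450 * 71.8170 / 100 = 3080.9816 sq ft
Value = Finished * price = 3080.9816 * 1.6250 = 5006.5951 $


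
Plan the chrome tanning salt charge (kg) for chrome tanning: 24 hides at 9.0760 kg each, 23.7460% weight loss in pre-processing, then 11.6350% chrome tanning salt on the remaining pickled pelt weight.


Total_raw = N * avg_wt = 24 * 9.0760 = 217.8240 kg
Substrate = Total_raw * (1 - loss/100) = 217.8240 * (1 - 23.7460/100) = 166.0995 kg
Chrome = Substrate * pct / 100 = 166.0995 * 11.6350 / 100 = 19.3257 kg


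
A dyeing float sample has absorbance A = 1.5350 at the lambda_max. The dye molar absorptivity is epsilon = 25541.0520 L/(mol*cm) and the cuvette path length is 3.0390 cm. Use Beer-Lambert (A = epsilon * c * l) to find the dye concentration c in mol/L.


Formula: c = A / (epsilon * l)
Substituting: c = 1.5350 / (25541.0520 * 3.0390)
Result: 1.9776e-05 mol/L


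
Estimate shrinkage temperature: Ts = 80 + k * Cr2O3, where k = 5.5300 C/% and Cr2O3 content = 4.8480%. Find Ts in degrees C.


Formula: Ts = 80 + k * Cr2O3
Substituting: Ts = 80 + 5.5300 * 4.8480
Result: 106.8094 C


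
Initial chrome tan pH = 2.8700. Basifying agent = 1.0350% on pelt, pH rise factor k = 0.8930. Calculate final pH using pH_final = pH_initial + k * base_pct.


Formula: pH_final = pH_initial + k * base_pct
Substituting: pH_final = 2.8700 + 0.8930 * 1.0350
Result: 3.7943


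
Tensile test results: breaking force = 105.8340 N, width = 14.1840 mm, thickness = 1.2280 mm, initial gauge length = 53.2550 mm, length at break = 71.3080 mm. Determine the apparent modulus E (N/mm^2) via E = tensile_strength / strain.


TS = F / (w * t) = 105.8340 / (14.1840 * 1.2280) = 6.0761 N/mm^2
strain = (Lf - L0) / L0 = (71.3080 - 53.2550) / 53.2550 = 0.3390
E = TS / strain = 6.0761 / 0.3390 = 17.9242 N/mm^2


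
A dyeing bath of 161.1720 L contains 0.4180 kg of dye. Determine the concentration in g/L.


Formula: Conc = dye_mass(kg) / volume(L) * 1000
Substituting: Conc = 0.4180 / 161.1720 * 1000
Result: 2.5935 g/L


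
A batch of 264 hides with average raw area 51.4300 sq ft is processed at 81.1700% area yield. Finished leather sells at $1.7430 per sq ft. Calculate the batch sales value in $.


Raw_total = N * avg_area = 264 * 51.4300 = 13577.5200 sq ft
Finished = Raw_total * yield / 100 = 13577.5200 * 81.1700 / 100 = 11020.8730 sq ft
Value = Finished * price = 11020.8730 * 1.7430 = 19209.3816 $


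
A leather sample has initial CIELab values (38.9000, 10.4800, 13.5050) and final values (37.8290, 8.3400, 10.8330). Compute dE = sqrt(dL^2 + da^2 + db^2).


dL = -1.0710, da = -2.1400, db = -2.6720
dE = sqrt((-1.0710)^2 + (-2.1400)^2 + (-2.6720)^2) = 3.5870


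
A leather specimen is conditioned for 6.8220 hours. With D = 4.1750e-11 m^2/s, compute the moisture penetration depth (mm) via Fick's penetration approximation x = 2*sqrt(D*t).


t = 6.8220 hr * 3600 = 24559.2000 s
D * t = 4.1750e-11 * 24559.2000 = 1.0253e-06
x = 2 * sqrt(D*t) = 2 * sqrt(1.0253e-06) = 0.00202519 m = 2.0252 mm


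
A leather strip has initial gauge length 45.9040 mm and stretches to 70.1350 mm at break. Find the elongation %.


Formula: Elongation = (Lf - L0) / L0 * 100
Substituting: Elongation = (70.1350 - 45.9040) / 45.9040 * 100
Result: 52.7862 %


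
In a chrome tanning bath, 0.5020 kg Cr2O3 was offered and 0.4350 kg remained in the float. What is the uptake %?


Formula: Uptake = (offered - residual) / offered * 100
Substituting: Uptake = (0.5020 - 0.4350) / 0.5020 * 100
Result: 13.3466 %


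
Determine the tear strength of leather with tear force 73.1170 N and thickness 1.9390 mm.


Formula: Tear strength = force / thickness
Substituting: Tear strength = 73.1170 / 1.9390
Result: 37.7086 N/mm


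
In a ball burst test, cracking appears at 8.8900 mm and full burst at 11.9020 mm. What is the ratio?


Formula: Ratio = crack / burst
Substituting: Ratio = 8.8900 / 11.9020
Result: 0.7469


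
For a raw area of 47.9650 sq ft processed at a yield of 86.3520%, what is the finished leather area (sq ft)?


Formula: finished = raw * yield / 100
Substituting: finished = 47.9650 * 86.3520 / 100
Result: 41.4187 sq ft


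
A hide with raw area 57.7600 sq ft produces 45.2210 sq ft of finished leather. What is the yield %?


Formula: Yield = finished / raw * 100
Substituting: Yield = 45.2210 / 57.7600 * 100
Result: 78.2912 %


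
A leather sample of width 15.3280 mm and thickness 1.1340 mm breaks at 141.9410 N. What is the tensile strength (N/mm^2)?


Formula: TS = force / (width * thickness)
Substituting: TS = 141.9410 / (15.3280 * 1.1340)
Result: 8.1660 N/mm^2


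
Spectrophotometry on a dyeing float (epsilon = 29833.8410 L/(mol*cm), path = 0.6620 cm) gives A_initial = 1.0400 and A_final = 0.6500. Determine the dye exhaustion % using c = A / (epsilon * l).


c_initial = A_i / (epsilon * l) = 1.0400 / (29833.8410 * 0.6620) = 5.2658e-05 mol/L
c_final = A_f / (epsilon * l) = 0.6500 / (29833.8410 * 0.6620) = 3.2911e-05 mol/L
Exhaustion = (c_initial - c_final) / c_initial * 100 = (5.2658e-05 - 3.2911e-05) / 5.2658e-05 * 100 = 37.5000 %


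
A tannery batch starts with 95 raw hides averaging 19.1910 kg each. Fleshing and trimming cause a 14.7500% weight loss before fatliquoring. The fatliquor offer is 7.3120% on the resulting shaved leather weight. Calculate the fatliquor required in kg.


Total_raw = N * avg_wt = 95 * 19.1910 = 1823.1450 kg
Substrate = Total_raw * (1 - loss/100) = 1823.1450 * (1 - 14.7500/100) = 1554.2311 kg
Fat = Substrate * pct / 100 = 1554.2311 * 7.3120 / 100 = 113.6454 kg


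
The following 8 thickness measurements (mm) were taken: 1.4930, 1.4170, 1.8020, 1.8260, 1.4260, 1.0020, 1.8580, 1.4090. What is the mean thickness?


Formula: Average = sum / n
Substituting: Average = 12.2330 / 8
Result: 1.5291 mm


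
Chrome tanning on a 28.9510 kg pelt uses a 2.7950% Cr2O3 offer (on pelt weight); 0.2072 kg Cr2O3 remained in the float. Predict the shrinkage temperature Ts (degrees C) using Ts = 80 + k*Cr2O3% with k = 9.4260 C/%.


Offered = pelt * offer_pct / 100 = 28.9510 * 2.7950 / 100 = 0.8092 kg
Uptake = offered - residual = 0.8092 - 0.2072 = 0.6020 kg
Cr2O3% on pelt = uptake / pelt * 100 = 0.6020 / 28.9510 * 100 = 2.0793 %
Ts = 80 + k * Cr2O3% = 80 + 9.4260 * 2.0793 = 99.5996 C


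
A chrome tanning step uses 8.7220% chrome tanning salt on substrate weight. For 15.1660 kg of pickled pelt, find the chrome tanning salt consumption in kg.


Formula: Chrome = substrate * pct / 100
Substituting: Chrome = 15.1660 * 8.7220 / 100
Result: 1.3228 kg


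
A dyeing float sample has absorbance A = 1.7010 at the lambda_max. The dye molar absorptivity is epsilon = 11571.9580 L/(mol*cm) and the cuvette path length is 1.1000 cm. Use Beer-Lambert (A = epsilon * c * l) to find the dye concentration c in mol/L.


Formula: c = A / (epsilon * l)
Substituting: c = 1.7010 / (11571.9580 * 1.1000)
Result: 1.3363e-04 mol/L


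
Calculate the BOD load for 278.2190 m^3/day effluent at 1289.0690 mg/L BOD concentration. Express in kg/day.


Formula: BOD_load = volume * conc / 1000
Substituting: BOD_load = 278.2190 * 1289.0690 / 1000
Result: 358.6435 kg/day


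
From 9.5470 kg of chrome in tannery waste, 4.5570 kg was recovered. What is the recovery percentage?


Formula: Recovery = recovered / input * 100
Substituting: Recovery = 4.5570 / 9.5470 * 100
Result: 47.7323 %


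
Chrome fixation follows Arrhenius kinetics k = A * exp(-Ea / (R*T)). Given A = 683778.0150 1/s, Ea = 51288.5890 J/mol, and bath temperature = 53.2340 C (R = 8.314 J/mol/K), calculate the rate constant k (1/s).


T_K = T_C + 273.15 = 53.2340 + 273.15 = 326.3840 K
exponent = -Ea / (R * T_K) = -51288.5890 / (8.314 * 326.3840) = -18.9009
k = A * exp(exponent) = 683778.0150 * exp(-18.9009) = 0.00423029 1/s


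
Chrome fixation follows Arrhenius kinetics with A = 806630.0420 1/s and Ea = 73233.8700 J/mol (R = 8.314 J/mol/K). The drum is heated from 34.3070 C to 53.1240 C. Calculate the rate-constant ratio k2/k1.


T1 = 34.3070 + 273.15 = 307.4570 K; T2 = 53.1240 + 273.15 = 326.2740 K
k1 = A * exp(-Ea/(R*T1)) = 806630.0420 * exp(-73233.8700/(8.314*307.4570)) = 2.9130e-07 1/s
k2 = A * exp(-Ea/(R*T2)) = 806630.0420 * exp(-73233.8700/(8.314*326.2740)) = 1.5203e-06 1/s
k2/k1 = 1.5203e-06 / 2.9130e-07 = 5.2189


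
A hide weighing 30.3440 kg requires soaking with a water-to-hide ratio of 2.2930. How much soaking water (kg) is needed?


Formula: Water = hide_weight * ratio
Substituting: Water = 30.3440 * 2.2930
Result: 69.5788 kg


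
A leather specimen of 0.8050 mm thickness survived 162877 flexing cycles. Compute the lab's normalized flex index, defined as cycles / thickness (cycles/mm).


Formula: Index = cycles / thickness
Substituting: Index = 162877 / 0.8050
Result: 202331.6770 cycles/mm


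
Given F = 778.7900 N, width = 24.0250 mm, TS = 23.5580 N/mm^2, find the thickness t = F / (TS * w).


Formula: t = F / (TS * w)
Substituting: t = 778.7900 / (23.5580 * 24.0250)
Result: 1.3760 mm


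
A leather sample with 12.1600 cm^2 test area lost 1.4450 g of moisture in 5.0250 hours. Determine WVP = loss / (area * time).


Formula: WVP = loss / (area * time)
Substituting: WVP = 1.4450 / (12.1600 * 5.0250)
Result: 0.0236482 g/(cm^2*hr)


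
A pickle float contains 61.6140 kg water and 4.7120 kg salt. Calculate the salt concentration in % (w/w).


Formula: Conc = salt / (water + salt) * 100
Substituting: Conc = 4.7120 / (61.6140 + 4.7120) * 100
Result: 7.1043 %


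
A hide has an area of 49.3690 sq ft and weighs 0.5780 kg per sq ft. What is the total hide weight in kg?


Formula: Weight = area * weight_per_sqft
Substituting: Weight = 49.3690 * 0.5780
Result: 28.5353 kg


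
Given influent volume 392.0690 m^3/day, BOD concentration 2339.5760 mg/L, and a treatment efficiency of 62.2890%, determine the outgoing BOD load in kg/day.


Load_in = volume * conc / 1000 = 392.0690 * 2339.5760 / 1000 = 917.2752 kg/day
Removed = Load_in * eff / 100 = 917.2752 * 62.2890 / 100 = 571.3616 kg/day
Load_out = Load_in - Removed = 917.2752 - 571.3616 = 345.9137 kg/day


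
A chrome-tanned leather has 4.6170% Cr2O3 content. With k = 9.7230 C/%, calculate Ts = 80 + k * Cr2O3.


Formula: Ts = 80 + k * Cr2O3
Substituting: Ts = 80 + 9.7230 * 4.6170
Result: 124.8911 C


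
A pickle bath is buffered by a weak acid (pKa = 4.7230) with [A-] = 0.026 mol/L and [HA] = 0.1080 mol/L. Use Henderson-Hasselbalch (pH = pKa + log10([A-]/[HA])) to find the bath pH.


ratio = [A-] / [HA] = 0.026 / 0.1080 = 0.2407
log10(ratio) = -0.6185
pH = pKa + log10(ratio) = 4.7230 - 0.6185 = 4.1045


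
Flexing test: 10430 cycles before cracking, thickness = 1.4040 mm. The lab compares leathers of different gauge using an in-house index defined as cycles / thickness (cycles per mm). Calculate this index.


Formula: Index = cycles / thickness
Substituting: Index = 10430 / 1.4040
Result: 7428.7749 cycles/mm


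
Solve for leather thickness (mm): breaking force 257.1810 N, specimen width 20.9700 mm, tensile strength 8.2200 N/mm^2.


Formula: t = F / (TS * w)
Substituting: t = 257.1810 / (8.2200 * 20.9700)
Result: 1.4920 mm


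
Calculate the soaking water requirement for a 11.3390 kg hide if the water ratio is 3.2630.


Formula: Water = hide_weight * ratio
Substituting: Water = 11.3390 * 3.2630
Result: 36.9992 kg


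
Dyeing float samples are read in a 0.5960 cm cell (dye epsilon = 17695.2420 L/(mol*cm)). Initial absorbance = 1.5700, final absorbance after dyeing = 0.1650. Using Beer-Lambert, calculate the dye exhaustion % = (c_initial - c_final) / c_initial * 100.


c_initial = A_i / (epsilon * l) = 1.5700 / (17695.2420 * 0.5960) = 1.4887e-04 mol/L
c_final = A_f / (epsilon * l) = 0.1650 / (17695.2420 * 0.5960) = 1.5645e-05 mol/L
Exhaustion = (c_initial - c_final) / c_initial * 100 = (1.4887e-04 - 1.5645e-05) / 1.4887e-04 * 100 = 89.4904 %


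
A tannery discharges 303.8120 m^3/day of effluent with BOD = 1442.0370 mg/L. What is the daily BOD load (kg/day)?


Formula: BOD_load = volume * conc / 1000
Substituting: BOD_load = 303.8120 * 1442.0370 / 1000
Result: 438.1081 kg/day


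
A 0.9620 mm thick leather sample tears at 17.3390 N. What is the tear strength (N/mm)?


Formula: Tear strength = force / thickness
Substituting: Tear strength = 17.3390 / 0.9620
Result: 18.0239 N/mm


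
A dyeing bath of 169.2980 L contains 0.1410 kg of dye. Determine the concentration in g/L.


Formula: Conc = dye_mass(kg) / volume(L) * 1000
Substituting: Conc = 0.1410 / 169.2980 * 1000
Result: 0.8329 g/L


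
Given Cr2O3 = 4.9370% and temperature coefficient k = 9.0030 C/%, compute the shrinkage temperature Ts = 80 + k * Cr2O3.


Formula: Ts = 80 + k * Cr2O3
Substituting: Ts = 80 + 9.0030 * 4.9370
Result: 124.4478 C


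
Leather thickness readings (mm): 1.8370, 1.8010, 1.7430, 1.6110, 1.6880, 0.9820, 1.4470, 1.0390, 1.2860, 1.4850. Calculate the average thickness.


Formula: Average = sum / n
Substituting: Average = 14.9190 / 10
Result: 1.4919 mm


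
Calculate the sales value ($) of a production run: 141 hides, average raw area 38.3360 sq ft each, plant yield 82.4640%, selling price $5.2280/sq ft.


Raw_total = N * avg_area = 141 * 38.3360 = 5405.3760 sq ft
Finished = Raw_total * yield / 100 = 5405.3760 * 82.4640 / 100 = 4457.4893 sq ft
Value = Finished * price = 4457.4893 * 5.2280 = 23303.7539 $


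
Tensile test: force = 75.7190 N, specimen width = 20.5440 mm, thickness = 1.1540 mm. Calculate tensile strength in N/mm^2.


Formula: TS = force / (width * thickness)
Substituting: TS = 75.7190 / (20.5440 * 1.1540)
Result: 3.1938 N/mm^2


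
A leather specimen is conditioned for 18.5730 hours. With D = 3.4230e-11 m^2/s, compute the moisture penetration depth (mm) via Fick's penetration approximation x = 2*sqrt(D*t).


t = 18.5730 hr * 3600 = 66862.8000 s
D * t = 3.4230e-11 * 66862.8000 = 2.2887e-06
x = 2 * sqrt(D*t) = 2 * sqrt(2.2887e-06) = 0.0030257 m = 3.0257 mm


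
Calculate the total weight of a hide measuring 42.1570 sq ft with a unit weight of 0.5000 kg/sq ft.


Formula: Weight = area * weight_per_sqft
Substituting: Weight = 42.1570 * 0.5000
Result: 21.0785 kg


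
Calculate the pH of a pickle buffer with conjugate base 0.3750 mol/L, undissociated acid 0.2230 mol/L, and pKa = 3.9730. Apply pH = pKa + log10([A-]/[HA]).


ratio = [A-] / [HA] = 0.3750 / 0.2230 = 1.6816
log10(ratio) = 0.2257
pH = pKa + log10(ratio) = 3.9730 + 0.2257 = 4.1987


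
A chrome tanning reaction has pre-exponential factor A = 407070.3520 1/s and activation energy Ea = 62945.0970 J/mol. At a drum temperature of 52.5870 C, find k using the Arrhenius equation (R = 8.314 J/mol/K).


T_K = T_C + 273.15 = 52.5870 + 273.15 = 325.7370 K
exponent = -Ea / (R * T_K) = -62945.0970 / (8.314 * 325.7370) = -23.2426
k = A * exp(exponent) = 407070.3520 * exp(-23.2426) = 3.2774e-05 1/s


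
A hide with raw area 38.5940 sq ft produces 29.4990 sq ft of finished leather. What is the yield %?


Formula: Yield = finished / raw * 100
Substituting: Yield = 29.4990 / 38.5940 * 100
Result: 76.4342 %


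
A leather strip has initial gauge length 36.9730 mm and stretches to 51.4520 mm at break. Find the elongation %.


Formula: Elongation = (Lf - L0) / L0 * 100
Substituting: Elongation = (51.4520 - 36.9730) / 36.9730 * 100
Result: 39.1610 %


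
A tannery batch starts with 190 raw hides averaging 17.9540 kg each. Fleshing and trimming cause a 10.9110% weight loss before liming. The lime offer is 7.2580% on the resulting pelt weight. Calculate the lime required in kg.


Total_raw = N * avg_wt = 190 * 17.9540 = 3411.2600 kg
Substrate = Total_raw * (1 - loss/100) = 3411.2600 * (1 - 10.9110/100) = 3039.0574 kg
Lime = Substrate * pct / 100 = 3039.0574 * 7.2580 / 100 = 220.5748 kg


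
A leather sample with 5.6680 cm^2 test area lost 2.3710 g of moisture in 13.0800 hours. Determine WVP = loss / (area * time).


Formula: WVP = loss / (area * time)
Substituting: WVP = 2.3710 / (5.6680 * 13.0800)
Result: 0.0319811 g/(cm^2*hr)


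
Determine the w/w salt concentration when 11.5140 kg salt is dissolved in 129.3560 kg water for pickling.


Formula: Conc = salt / (water + salt) * 100
Substituting: Conc = 11.5140 / (129.3560 + 11.5140) * 100
Result: 8.1735 %


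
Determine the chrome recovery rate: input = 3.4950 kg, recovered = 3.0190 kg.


Formula: Recovery = recovered / input * 100
Substituting: Recovery = 3.0190 / 3.4950 * 100
Result: 86.3805 %


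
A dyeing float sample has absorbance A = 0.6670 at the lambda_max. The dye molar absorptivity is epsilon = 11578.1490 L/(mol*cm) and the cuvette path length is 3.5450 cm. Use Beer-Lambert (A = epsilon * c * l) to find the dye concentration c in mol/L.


Formula: c = A / (epsilon * l)
Substituting: c = 0.6670 / (11578.1490 * 3.5450)
Result: 1.6251e-05 mol/L


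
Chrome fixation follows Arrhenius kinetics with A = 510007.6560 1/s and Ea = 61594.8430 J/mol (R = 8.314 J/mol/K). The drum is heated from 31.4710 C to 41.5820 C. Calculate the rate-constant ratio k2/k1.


T1 = 31.4710 + 273.15 = 304.6210 K; T2 = 41.5820 + 273.15 = 314.7320 K
k1 = A * exp(-Ea/(R*T1)) = 510007.6560 * exp(-61594.8430/(8.314*304.6210)) = 1.3972e-05 1/s
k2 = A * exp(-Ea/(R*T2)) = 510007.6560 * exp(-61594.8430/(8.314*314.7320)) = 3.0520e-05 1/s
k2/k1 = 3.0520e-05 / 1.3972e-05 = 2.1843


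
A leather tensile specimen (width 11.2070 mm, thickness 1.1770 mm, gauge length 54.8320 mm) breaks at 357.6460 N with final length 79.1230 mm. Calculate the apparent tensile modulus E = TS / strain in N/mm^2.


TS = F / (w * t) = 357.6460 / (11.2070 * 1.1770) = 27.1136 N/mm^2
strain = (Lf - L0) / L0 = (79.1230 - 54.8320) / 54.8320 = 0.4430
E = TS / strain = 27.1136 / 0.4430 = 61.2035 N/mm^2


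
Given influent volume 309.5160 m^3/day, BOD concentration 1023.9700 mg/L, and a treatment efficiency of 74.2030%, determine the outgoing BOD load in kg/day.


Load_in = volume * conc / 1000 = 309.5160 * 1023.9700 / 1000 = 316.9351 kg/day
Removed = Load_in * eff / 100 = 316.9351 * 74.2030 / 100 = 235.1754 kg/day
Load_out = Load_in - Removed = 316.9351 - 235.1754 = 81.7597 kg/day


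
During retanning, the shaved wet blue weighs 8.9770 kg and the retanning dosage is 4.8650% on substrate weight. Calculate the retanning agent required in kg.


Formula: Retan = substrate * pct / 100
Substituting: Retan = 8.9770 * 4.8650 / 100
Result: 0.4367 kg


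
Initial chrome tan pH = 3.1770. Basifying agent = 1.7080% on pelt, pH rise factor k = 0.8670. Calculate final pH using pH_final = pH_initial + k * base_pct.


Formula: pH_final = pH_initial + k * base_pct
Substituting: pH_final = 3.1770 + 0.8670 * 1.7080
Result: 4.6578


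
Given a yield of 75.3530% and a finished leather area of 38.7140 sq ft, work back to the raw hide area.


Formula: raw = finished * 100 / yield
Substituting: raw = 38.7140 * 100 / 75.3530
Result: 51.3769 sq ft


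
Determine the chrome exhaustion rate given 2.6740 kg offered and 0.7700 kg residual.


Formula: Uptake = (offered - residual) / offered * 100
Substituting: Uptake = (2.6740 - 0.7700) / 2.6740 * 100
Result: 71.2042 %


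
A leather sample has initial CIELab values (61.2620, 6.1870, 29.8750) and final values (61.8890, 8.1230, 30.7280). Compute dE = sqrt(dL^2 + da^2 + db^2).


dL = 0.6270, da = 1.9360, db = 0.8530
dE = sqrt(0.6270^2 + 1.9360^2 + 0.8530^2) = 2.2065


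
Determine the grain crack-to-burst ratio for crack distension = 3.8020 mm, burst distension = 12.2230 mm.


Formula: Ratio = crack / burst
Substituting: Ratio = 3.8020 / 12.2230
Result: 0.3111


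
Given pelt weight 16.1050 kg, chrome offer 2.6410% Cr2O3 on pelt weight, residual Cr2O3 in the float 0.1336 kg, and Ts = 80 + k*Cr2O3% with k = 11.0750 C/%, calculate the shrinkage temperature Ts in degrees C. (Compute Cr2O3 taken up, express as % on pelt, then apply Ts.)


Offered = pelt * offer_pct / 100 = 16.1050 * 2.6410 / 100 = 0.4253 kg
Uptake = offered - residual = 0.4253 - 0.1336 = 0.2917 kg
Cr2O3% on pelt = uptake / pelt * 100 = 0.2917 / 16.1050 * 100 = 1.8114 %
Ts = 80 + k * Cr2O3% = 80 + 11.0750 * 1.8114 = 100.0617 C


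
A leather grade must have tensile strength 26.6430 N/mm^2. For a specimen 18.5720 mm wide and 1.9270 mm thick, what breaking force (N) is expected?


Formula: F = TS * w * t
Substituting: F = 26.6430 * 18.5720 * 1.9270
Result: 953.5062 N


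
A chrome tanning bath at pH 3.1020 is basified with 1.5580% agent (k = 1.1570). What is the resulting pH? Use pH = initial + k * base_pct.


Formula: pH_final = pH_initial + k * base_pct
Substituting: pH_final = 3.1020 + 1.1570 * 1.5580
Result: 4.9046


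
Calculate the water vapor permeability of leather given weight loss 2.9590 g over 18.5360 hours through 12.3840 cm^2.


Formula: WVP = loss / (area * time)
Substituting: WVP = 2.9590 / (12.3840 * 18.5360)
Result: 0.0128904 g/(cm^2*hr)


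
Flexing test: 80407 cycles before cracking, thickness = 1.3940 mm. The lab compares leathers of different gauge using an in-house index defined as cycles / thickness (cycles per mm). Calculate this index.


Formula: Index = cycles / thickness
Substituting: Index = 80407 / 1.3940
Result: 57680.7747 cycles/mm


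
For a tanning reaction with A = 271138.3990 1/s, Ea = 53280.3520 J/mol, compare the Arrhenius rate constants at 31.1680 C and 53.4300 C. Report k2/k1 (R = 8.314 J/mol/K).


T1 = 31.1680 + 273.15 = 304.3180 K; T2 = 53.4300 + 273.15 = 326.5800 K
k1 = A * exp(-Ea/(R*T1)) = 271138.3990 * exp(-53280.3520/(8.314*304.3180)) = 1.9389e-04 1/s
k2 = A * exp(-Ea/(R*T2)) = 271138.3990 * exp(-53280.3520/(8.314*326.5800)) = 8.1468e-04 1/s
k2/k1 = 8.1468e-04 / 1.9389e-04 = 4.2018


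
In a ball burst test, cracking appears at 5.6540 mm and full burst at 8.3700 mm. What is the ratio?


Formula: Ratio = crack / burst
Substituting: Ratio = 5.6540 / 8.3700
Result: 0.6755


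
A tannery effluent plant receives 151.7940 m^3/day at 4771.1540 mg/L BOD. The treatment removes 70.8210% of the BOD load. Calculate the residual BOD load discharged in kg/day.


Load_in = volume * conc / 1000 = 151.7940 * 4771.1540 / 1000 = 724.2326 kg/day
Removed = Load_in * eff / 100 = 724.2326 * 70.8210 / 100 = 512.9087 kg/day
Load_out = Load_in - Removed = 724.2326 - 512.9087 = 211.3238 kg/day


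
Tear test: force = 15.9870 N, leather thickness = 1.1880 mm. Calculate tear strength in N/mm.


Formula: Tear strength = force / thickness
Substituting: Tear strength = 15.9870 / 1.1880
Result: 13.4571 N/mm


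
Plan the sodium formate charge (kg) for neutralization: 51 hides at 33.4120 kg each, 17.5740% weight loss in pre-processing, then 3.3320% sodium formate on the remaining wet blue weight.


Total_raw = N * avg_wt = 51 * 33.4120 = 1704.0120 kg
Substrate = Total_raw * (1 - loss/100) = 1704.0120 * (1 - 17.5740/100) = 1404.5489 kg
Neutralizer = Substrate * pct / 100 = 1404.5489 * 3.3320 / 100 = 46.7996 kg


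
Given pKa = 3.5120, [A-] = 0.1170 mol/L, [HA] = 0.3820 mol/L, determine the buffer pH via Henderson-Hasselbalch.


ratio = [A-] / [HA] = 0.1170 / 0.3820 = 0.3063
log10(ratio) = -0.5139
pH = pKa + log10(ratio) = 3.5120 - 0.5139 = 2.9981


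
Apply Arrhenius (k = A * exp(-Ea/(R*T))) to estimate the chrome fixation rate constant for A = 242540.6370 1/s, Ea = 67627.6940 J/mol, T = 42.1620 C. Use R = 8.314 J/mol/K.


T_K = T_C + 273.15 = 42.1620 + 273.15 = 315.3120 K
exponent = -Ea / (R * T_K) = -67627.6940 / (8.314 * 315.3120) = -25.7973
k = A * exp(exponent) = 242540.6370 * exp(-25.7973) = 1.5176e-06 1/s


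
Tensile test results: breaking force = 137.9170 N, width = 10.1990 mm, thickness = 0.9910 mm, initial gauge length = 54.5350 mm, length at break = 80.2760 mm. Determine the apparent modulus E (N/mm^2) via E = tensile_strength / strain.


TS = F / (w * t) = 137.9170 / (10.1990 * 0.9910) = 13.6454 N/mm^2
strain = (Lf - L0) / L0 = (80.2760 - 54.5350) / 54.5350 = 0.4720
E = TS / strain = 13.6454 / 0.4720 = 28.9092 N/mm^2


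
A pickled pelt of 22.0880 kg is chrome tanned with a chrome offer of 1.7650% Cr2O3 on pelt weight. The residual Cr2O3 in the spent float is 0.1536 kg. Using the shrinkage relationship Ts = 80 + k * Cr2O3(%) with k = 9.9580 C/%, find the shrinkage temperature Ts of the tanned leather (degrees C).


Offered = pelt * offer_pct / 100 = 22.0880 * 1.7650 / 100 = 0.3899 kg
Uptake = offered - residual = 0.3899 - 0.1536 = 0.2363 kg
Cr2O3% on pelt = uptake / pelt * 100 = 0.2363 / 22.0880 * 100 = 1.0696 %
Ts = 80 + k * Cr2O3% = 80 + 9.9580 * 1.0696 = 90.6511 C


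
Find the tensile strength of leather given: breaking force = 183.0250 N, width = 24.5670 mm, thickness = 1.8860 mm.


Formula: TS = force / (width * thickness)
Substituting: TS = 183.0250 / (24.5670 * 1.8860)
Result: 3.9502 N/mm^2


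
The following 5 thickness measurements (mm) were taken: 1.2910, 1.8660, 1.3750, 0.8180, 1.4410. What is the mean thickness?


Formula: Average = sum / n
Substituting: Average = 6.7910 / 5
Result: 1.3582 mm


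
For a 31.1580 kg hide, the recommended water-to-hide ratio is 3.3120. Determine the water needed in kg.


Formula: Water = hide_weight * ratio
Substituting: Water = 31.1580 * 3.3120
Result: 103.1953 kg


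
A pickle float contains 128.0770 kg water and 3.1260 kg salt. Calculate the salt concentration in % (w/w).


Formula: Conc = salt / (water + salt) * 100
Substituting: Conc = 3.1260 / (128.0770 + 3.1260) * 100
Result: 2.3826 %


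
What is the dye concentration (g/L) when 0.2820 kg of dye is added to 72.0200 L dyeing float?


Formula: Conc = dye_mass(kg) / volume(L) * 1000
Substituting: Conc = 0.2820 / 72.0200 * 1000
Result: 3.9156 g/L


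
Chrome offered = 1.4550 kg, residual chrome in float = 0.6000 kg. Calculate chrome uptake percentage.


Formula: Uptake = (offered - residual) / offered * 100
Substituting: Uptake = (1.4550 - 0.6000) / 1.4550 * 100
Result: 58.7629 %


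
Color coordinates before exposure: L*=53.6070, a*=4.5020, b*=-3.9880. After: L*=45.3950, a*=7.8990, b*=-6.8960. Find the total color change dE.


dL = -8.2120, da = 3.3970, db = -2.9080
dE = sqrt((-8.2120)^2 + 3.3970^2 + (-2.9080)^2) = 9.3506


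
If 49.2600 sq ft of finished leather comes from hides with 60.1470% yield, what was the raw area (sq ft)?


Formula: raw = finished * 100 / yield
Substituting: raw = 49.2600 * 100 / 60.1470
Result: 81.8993 sq ft


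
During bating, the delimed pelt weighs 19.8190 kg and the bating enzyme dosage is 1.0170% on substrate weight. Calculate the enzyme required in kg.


Formula: Enzyme = substrate * pct / 100
Substituting: Enzyme = 19.8190 * 1.0170 / 100
Result: 0.2016 kg


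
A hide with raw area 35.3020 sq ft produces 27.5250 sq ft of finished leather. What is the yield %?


Formula: Yield = finished / raw * 100
Substituting: Yield = 27.5250 / 35.3020 * 100
Result: 77.9701 %


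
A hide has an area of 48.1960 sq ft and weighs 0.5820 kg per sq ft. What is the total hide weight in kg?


Formula: Weight = area * weight_per_sqft
Substituting: Weight = 48.1960 * 0.5820
Result: 28.0501 kg


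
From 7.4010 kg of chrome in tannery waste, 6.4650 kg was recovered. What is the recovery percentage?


Formula: Recovery = recovered / input * 100
Substituting: Recovery = 6.4650 / 7.4010 * 100
Result: 87.3531 %


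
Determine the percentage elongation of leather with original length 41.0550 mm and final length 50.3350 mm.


Formula: Elongation = (Lf - L0) / L0 * 100
Substituting: Elongation = (50.3350 - 41.0550) / 41.0550 * 100
Result: 22.6038 %


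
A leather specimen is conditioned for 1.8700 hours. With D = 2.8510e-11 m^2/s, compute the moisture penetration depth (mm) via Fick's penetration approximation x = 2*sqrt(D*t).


t = 1.8700 hr * 3600 = 6732.0000 s
D * t = 2.8510e-11 * 6732.0000 = 1.9193e-07
x = 2 * sqrt(D*t) = 2 * sqrt(1.9193e-07) = 8.7619e-04 m = 0.8762 mm


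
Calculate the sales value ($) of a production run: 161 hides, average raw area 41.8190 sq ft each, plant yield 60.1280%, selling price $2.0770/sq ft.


Raw_total = N * avg_area = 161 * 41.8190 = 6732.8590 sq ft
Finished = Raw_total * yield / 100 = 6732.8590 * 60.1280 / 100 = 4048.3335 sq ft
Value = Finished * price = 4048.3335 * 2.0770 = 8408.3886 $


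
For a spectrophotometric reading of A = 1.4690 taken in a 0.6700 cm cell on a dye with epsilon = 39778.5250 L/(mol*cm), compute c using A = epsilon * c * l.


Formula: c = A / (epsilon * l)
Substituting: c = 1.4690 / (39778.5250 * 0.6700)
Result: 5.5119e-05 mol/L


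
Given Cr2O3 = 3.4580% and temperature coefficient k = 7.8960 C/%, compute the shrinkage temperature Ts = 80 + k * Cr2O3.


Formula: Ts = 80 + k * Cr2O3
Substituting: Ts = 80 + 7.8960 * 3.4580
Result: 107.3044 C


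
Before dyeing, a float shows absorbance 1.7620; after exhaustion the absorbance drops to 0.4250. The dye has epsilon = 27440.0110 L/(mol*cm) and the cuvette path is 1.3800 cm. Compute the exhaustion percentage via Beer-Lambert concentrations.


c_initial = A_i / (epsilon * l) = 1.7620 / (27440.0110 * 1.3800) = 4.6531e-05 mol/L
c_final = A_f / (epsilon * l) = 0.4250 / (27440.0110 * 1.3800) = 1.1223e-05 mol/L
Exhaustion = (c_initial - c_final) / c_initial * 100 = (4.6531e-05 - 1.1223e-05) / 4.6531e-05 * 100 = 75.8797 %


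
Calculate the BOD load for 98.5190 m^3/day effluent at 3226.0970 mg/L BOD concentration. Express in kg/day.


Formula: BOD_load = volume * conc / 1000
Substituting: BOD_load = 98.5190 * 3226.0970 / 1000
Result: 317.8319 kg/day


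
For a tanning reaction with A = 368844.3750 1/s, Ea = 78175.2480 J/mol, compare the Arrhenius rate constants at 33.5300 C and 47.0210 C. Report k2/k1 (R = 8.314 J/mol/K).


T1 = 33.5300 + 273.15 = 306.6800 K; T2 = 47.0210 + 273.15 = 320.1710 K
k1 = A * exp(-Ea/(R*T1)) = 368844.3750 * exp(-78175.2480/(8.314*306.6800)) = 1.7837e-08 1/s
k2 = A * exp(-Ea/(R*T2)) = 368844.3750 * exp(-78175.2480/(8.314*320.1710)) = 6.4923e-08 1/s
k2/k1 = 6.4923e-08 / 1.7837e-08 = 3.6398


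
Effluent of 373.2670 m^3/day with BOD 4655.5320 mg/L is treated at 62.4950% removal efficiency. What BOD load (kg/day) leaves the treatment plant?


Load_in = volume * conc / 1000 = 373.2670 * 4655.5320 / 1000 = 1737.7565 kg/day
Removed = Load_in * eff / 100 = 1737.7565 * 62.4950 / 100 = 1086.0109 kg/day
Load_out = Load_in - Removed = 1737.7565 - 1086.0109 = 651.7456 kg/day


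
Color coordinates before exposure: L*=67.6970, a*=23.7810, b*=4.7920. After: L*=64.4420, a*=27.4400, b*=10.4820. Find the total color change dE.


dL = -3.2550, da = 3.6590, db = 5.6900
dE = sqrt((-3.2550)^2 + 3.6590^2 + 5.6900^2) = 7.5073


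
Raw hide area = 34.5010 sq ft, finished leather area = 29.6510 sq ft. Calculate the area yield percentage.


Formula: Yield = finished / raw * 100
Substituting: Yield = 29.6510 / 34.5010 * 100
Result: 85.9424 %


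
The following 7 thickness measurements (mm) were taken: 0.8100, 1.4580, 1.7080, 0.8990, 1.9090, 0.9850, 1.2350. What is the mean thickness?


Formula: Average = sum / n
Substituting: Average = 9.0040 / 7
Result: 1.2863 mm


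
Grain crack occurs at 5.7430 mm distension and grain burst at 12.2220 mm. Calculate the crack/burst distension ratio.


Formula: Ratio = crack / burst
Substituting: Ratio = 5.7430 / 12.2220
Result: 0.4699


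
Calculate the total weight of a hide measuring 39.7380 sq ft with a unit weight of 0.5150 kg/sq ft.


Formula: Weight = area * weight_per_sqft
Substituting: Weight = 39.7380 * 0.5150
Result: 20.4651 kg


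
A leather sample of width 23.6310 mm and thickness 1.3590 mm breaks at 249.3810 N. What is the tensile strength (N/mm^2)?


Formula: TS = force / (width * thickness)
Substituting: TS = 249.3810 / (23.6310 * 1.3590)
Result: 7.7654 N/mm^2


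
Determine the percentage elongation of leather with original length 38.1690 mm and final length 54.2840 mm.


Formula: Elongation = (Lf - L0) / L0 * 100
Substituting: Elongation = (54.2840 - 38.1690) / 38.1690 * 100
Result: 42.2201 %


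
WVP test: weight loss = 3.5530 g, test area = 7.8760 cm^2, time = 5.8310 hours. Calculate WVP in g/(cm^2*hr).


Formula: WVP = loss / (area * time)
Substituting: WVP = 3.5530 / (7.8760 * 5.8310)
Result: 0.0773653 g/(cm^2*hr)


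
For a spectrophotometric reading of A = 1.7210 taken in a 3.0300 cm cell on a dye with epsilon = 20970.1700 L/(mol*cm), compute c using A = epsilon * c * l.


Formula: c = A / (epsilon * l)
Substituting: c = 1.7210 / (20970.1700 * 3.0300)
Result: 2.7085e-05 mol/L


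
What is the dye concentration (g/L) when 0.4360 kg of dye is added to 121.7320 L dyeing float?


Formula: Conc = dye_mass(kg) / volume(L) * 1000
Substituting: Conc = 0.4360 / 121.7320 * 1000
Result: 3.5816 g/L


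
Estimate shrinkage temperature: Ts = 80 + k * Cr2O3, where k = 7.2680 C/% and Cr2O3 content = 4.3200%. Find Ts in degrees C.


Formula: Ts = 80 + k * Cr2O3
Substituting: Ts = 80 + 7.2680 * 4.3200
Result: 111.3978 C


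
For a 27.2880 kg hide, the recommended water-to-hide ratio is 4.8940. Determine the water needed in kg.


Formula: Water = hide_weight * ratio
Substituting: Water = 27.2880 * 4.8940
Result: 133.5475 kg


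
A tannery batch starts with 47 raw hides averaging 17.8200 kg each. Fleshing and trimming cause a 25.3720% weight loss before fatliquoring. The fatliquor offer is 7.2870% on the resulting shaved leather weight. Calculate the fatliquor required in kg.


Total_raw = N * avg_wt = 47 * 17.8200 = 837.5400 kg
Substrate = Total_raw * (1 - loss/100) = 837.5400 * (1 - 25.3720/100) = 625.0394 kg
Fat = Substrate * pct / 100 = 625.0394 * 7.2870 / 100 = 45.5466 kg


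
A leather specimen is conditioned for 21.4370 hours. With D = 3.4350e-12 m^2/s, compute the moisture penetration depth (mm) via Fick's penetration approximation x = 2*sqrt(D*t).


t = 21.4370 hr * 3600 = 77173.2000 s
D * t = 3.4350e-12 * 77173.2000 = 2.6509e-07
x = 2 * sqrt(D*t) = 2 * sqrt(2.6509e-07) = 0.00102974 m = 1.0297 mm


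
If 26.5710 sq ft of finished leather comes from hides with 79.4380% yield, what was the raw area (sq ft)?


Formula: raw = finished * 100 / yield
Substituting: raw = 26.5710 * 100 / 79.4380
Result: 33.4487 sq ft


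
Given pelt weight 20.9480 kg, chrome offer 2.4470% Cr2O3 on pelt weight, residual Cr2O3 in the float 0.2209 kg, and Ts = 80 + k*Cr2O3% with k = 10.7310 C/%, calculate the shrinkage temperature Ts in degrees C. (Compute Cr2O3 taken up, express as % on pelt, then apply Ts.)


Offered = pelt * offer_pct / 100 = 20.9480 * 2.4470 / 100 = 0.5126 kg
Uptake = offered - residual = 0.5126 - 0.2209 = 0.2917 kg
Cr2O3% on pelt = uptake / pelt * 100 = 0.2917 / 20.9480 * 100 = 1.3925 %
Ts = 80 + k * Cr2O3% = 80 + 10.7310 * 1.3925 = 94.9427 C


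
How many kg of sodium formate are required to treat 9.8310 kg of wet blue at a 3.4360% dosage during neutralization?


Formula: Neutralizer = substrate * pct / 100
Substituting: Neutralizer = 9.8310 * 3.4360 / 100
Result: 0.3378 kg


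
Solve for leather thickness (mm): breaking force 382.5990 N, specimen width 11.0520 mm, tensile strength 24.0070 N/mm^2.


Formula: t = F / (TS * w)
Substituting: t = 382.5990 / (24.0070 * 11.0520)
Result: 1.4420 mm


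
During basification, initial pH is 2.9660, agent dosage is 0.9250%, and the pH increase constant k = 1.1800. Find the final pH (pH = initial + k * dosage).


Formula: pH_final = pH_initial + k * base_pct
Substituting: pH_final = 2.9660 + 1.1800 * 0.9250
Result: 4.0575


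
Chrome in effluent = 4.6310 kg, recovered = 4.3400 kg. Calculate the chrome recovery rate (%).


Formula: Recovery = recovered / input * 100
Substituting: Recovery = 4.3400 / 4.6310 * 100
Result: 93.7163 %


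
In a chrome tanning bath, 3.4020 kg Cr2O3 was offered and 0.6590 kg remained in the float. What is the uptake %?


Formula: Uptake = (offered - residual) / offered * 100
Substituting: Uptake = (3.4020 - 0.6590) / 3.4020 * 100
Result: 80.6290 %


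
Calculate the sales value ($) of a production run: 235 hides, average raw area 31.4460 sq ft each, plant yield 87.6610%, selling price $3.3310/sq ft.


Raw_total = N * avg_area = 235 * 31.4460 = 7389.8100 sq ft
Finished = Raw_total * yield / 100 = 7389.8100 * 87.6610 / 100 = 6477.9813 sq ft
Value = Finished * price = 6477.9813 * 3.3310 = 21578.1559 $


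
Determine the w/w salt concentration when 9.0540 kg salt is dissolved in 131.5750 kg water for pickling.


Formula: Conc = salt / (water + salt) * 100
Substituting: Conc = 9.0540 / (131.5750 + 9.0540) * 100
Result: 6.4382 %


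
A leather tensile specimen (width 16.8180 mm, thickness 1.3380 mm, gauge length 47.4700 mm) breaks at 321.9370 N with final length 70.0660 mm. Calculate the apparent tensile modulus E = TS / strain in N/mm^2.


TS = F / (w * t) = 321.9370 / (16.8180 * 1.3380) = 14.3067 N/mm^2
strain = (Lf - L0) / L0 = (70.0660 - 47.4700) / 47.4700 = 0.4760
E = TS / strain = 14.3067 / 0.4760 = 30.0558 N/mm^2


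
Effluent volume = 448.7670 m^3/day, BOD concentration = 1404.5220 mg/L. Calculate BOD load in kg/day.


Formula: BOD_load = volume * conc / 1000
Substituting: BOD_load = 448.7670 * 1404.5220 / 1000
Result: 630.3031 kg/day


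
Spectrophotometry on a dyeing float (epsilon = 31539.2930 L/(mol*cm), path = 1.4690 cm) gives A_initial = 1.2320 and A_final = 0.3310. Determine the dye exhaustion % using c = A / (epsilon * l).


c_initial = A_i / (epsilon * l) = 1.2320 / (31539.2930 * 1.4690) = 2.6591e-05 mol/L
c_final = A_f / (epsilon * l) = 0.3310 / (31539.2930 * 1.4690) = 7.1442e-06 mol/L
Exhaustion = (c_initial - c_final) / c_initial * 100 = (2.6591e-05 - 7.1442e-06) / 2.6591e-05 * 100 = 73.1331 %


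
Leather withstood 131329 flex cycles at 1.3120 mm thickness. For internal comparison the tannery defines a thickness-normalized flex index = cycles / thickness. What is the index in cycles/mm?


Formula: Index = cycles / thickness
Substituting: Index = 131329 / 1.3120
Result: 100098.3232 cycles/mm


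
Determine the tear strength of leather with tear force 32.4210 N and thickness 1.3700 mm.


Formula: Tear strength = force / thickness
Substituting: Tear strength = 32.4210 / 1.3700
Result: 23.6650 N/mm


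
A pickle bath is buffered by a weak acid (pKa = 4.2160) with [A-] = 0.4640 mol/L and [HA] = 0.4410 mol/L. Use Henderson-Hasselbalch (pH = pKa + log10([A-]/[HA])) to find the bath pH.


ratio = [A-] / [HA] = 0.4640 / 0.4410 = 1.0522
log10(ratio) = 0.0220794
pH = pKa + log10(ratio) = 4.2160 + 0.0220794 = 4.2381
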